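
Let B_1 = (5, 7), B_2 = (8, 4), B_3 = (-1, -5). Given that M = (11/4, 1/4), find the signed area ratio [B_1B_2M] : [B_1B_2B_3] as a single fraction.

[B_1B_2B_3] = ½·(5·(4−(-5)) + 8·(-5−7) + (-1)·(7−4)) = ½·(45 − 96 − 3) = -27.
[B_1B_2M] = ½·(5·(4−(1/4)) + 8·(1/4−7) + (11/4)·(7−4)) = ½·(75/4 − 54 + 33/4) = -27/2, so the ratio is (-27/2)/(-27) = 1/2.

1/2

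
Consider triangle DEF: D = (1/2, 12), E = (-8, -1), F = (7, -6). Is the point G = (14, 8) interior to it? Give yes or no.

no

Barycentric coordinates of G: (98/95, -434/475, 419/475).
The three coordinates are positive, negative, positive; a point is interior exactly when all three are positive.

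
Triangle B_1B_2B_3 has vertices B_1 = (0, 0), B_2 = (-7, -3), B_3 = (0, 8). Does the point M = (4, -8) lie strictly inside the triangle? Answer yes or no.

no

Barycentric coordinates of M: (39/14, -4/7, -17/14).
The three coordinates are positive, negative, negative; a point is interior exactly when all three are positive.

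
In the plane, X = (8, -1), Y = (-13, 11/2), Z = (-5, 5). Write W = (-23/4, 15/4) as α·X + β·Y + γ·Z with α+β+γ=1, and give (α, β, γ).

Signed area of the reference triangle: [XYZ] = ½·(8·(11/2−5) + (-13)·(5−(-1)) + (-5)·(-1−(11/2))) = ½·(4 − 78 + 65/2) = -83/4.
[WYZ] = ½·((-23/4)·(11/2−5) + (-13)·(5−(15/4)) + (-5)·(15/4−(11/2))) = ½·(-23/8 − 65/4 + 35/4) = -83/16, so the X-coordinate is (-83/16)/(-83/4) = 1/4.
[XWZ] = ½·(8·(15/4−5) + (-23/4)·(5−(-1)) + (-5)·(-1−(15/4))) = ½·(-10 − 69/2 + 95/4) = -83/8, so the Y-coordinate is 1/2.
[XYW] = ½·(8·(11/2−(15/4)) + (-13)·(15/4−(-1)) + (-23/4)·(-1−(11/2))) = ½·(14 − 247/4 + 299/8) = -83/16, so the Z-coordinate is 1/4.

(1/4, 1/2, 1/4)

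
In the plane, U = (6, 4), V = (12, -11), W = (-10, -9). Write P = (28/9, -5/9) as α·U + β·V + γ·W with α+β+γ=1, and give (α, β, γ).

(2/3, 1/9, 2/9)

Signed area of the reference triangle: [UVW] = ½·(6·(-11−(-9)) + 12·(-9−4) + (-10)·(4−(-11))) = ½·(-12 − 156 − 150) = -159.
[PVW] = ½·((28/9)·(-11−(-9)) + 12·(-9−(-5/9)) + (-10)·(-5/9−(-11))) = ½·(-56/9 − 304/3 − 940/9) = -106, so the U-coordinate is (-106)/(-159) = 2/3.
[UPW] = ½·(6·(-5/9−(-9)) + (28/9)·(-9−4) + (-10)·(4−(-5/9))) = ½·(152/3 − 364/9 − 410/9) = -53/3, so the V-coordinate is 1/9.
[UVP] = ½·(6·(-11−(-5/9)) + 12·(-5/9−4) + (28/9)·(4−(-11))) = ½·(-188/3 − 164/3 + 140/3) = -106/3, so the W-coordinate is 2/9.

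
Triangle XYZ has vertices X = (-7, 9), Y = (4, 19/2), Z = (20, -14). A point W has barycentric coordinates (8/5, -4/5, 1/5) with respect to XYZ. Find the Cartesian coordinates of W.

(-52/5, 4)

W = (8/5)·X + (-4/5)·Y + (1/5)·Z.
x-coordinate: (8/5)·(-7) + (-4/5)·4 + (1/5)·20 = -52/5.
y-coordinate: (8/5)·9 + (-4/5)·(19/2) + (1/5)·(-14) = 4.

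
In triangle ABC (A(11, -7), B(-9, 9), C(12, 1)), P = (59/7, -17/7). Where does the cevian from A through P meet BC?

Barycentric coordinates of P with respect to ABC: (4/7, 1/7, 2/7).
On side BC the A-coordinate is zero; dropping P's A-weight 4/7 and renormalizing the remaining 1/7 : 2/7 gives weights 1/3, 2/3 on B, C.
Q = (1/3)·(-9, 9) + (2/3)·(12, 1) = (5, 11/3).

(5, 11/3)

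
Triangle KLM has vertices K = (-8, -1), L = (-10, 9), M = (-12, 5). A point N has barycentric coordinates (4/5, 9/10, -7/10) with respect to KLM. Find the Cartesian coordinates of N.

N = (4/5)·K + (9/10)·L + (-7/10)·M.
x-coordinate: (4/5)·(-8) + (9/10)·(-10) + (-7/10)·(-12) = -7.
y-coordinate: (4/5)·(-1) + (9/10)·9 + (-7/10)·5 = 19/5.

(-7, 19/5)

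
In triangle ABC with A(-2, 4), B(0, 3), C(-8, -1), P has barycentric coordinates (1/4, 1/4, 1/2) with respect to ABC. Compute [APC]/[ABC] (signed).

The signed ratio [APC]/[ABC] equals the barycentric coordinate of P at vertex B, which is 1/4.

1/4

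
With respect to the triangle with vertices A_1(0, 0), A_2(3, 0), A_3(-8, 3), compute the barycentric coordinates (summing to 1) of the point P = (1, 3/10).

Signed area of the reference triangle: [A_1A_2A_3] = ½·(0·(0−3) + 3·(3−0) + (-8)·(0−0)) = ½·(0 + 9 + 0) = 9/2.
[PA_2A_3] = ½·(1·(0−3) + 3·(3−(3/10)) + (-8)·(3/10−0)) = ½·(-3 + 81/10 − 12/5) = 27/20, so the A_1-coordinate is (27/20)/(9/2) = 3/10.
[A_1PA_3] = ½·(0·(3/10−3) + 1·(3−0) + (-8)·(0−(3/10))) = ½·(0 + 3 + 12/5) = 27/10, so the A_2-coordinate is 3/5.
[A_1A_2P] = ½·(0·(0−(3/10)) + 3·(3/10−0) + 1·(0−0)) = ½·(0 + 9/10 + 0) = 9/20, so the A_3-coordinate is 1/10.
Check: 3/10 + 3/5 + 1/10 = 1.

(3/10, 3/5, 1/10)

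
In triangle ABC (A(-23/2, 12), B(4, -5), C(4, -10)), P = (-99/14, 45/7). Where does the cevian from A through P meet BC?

(4, -15/2)

Barycentric coordinates of P with respect to ABC: (5/7, 1/7, 1/7).
On side BC the A-coordinate is zero; dropping P's A-weight 5/7 and renormalizing the remaining 1/7 : 1/7 gives weights 1/2, 1/2 on B, C.
Q = (1/2)·(4, -5) + (1/2)·(4, -10) = (4, -15/2).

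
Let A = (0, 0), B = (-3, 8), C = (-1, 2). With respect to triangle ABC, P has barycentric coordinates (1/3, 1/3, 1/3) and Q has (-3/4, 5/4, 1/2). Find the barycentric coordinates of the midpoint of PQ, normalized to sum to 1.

Since both coordinate triples sum to 1, the midpoint's barycentrics are the componentwise average.
(1/3+-3/4)/2 = -5/24; similarly 19/24 and 5/12.

(-5/24, 19/24, 5/12)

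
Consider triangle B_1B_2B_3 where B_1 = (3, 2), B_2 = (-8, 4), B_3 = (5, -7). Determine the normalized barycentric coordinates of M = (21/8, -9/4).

(3/8, 1/8, 1/2)

Signed area of the reference triangle: [B_1B_2B_3] = ½·(3·(4−(-7)) + (-8)·(-7−2) + 5·(2−4)) = ½·(33 + 72 − 10) = 95/2.
[MB_2B_3] = ½·((21/8)·(4−(-7)) + (-8)·(-7−(-9/4)) + 5·(-9/4−4)) = ½·(231/8 + 38 − 125/4) = 285/16, so the B_1-coordinate is (285/16)/(95/2) = 3/8.
[B_1MB_3] = ½·(3·(-9/4−(-7)) + (21/8)·(-7−2) + 5·(2−(-9/4))) = ½·(57/4 − 189/8 + 85/4) = 95/16, so the B_2-coordinate is 1/8.
[B_1B_2M] = ½·(3·(4−(-9/4)) + (-8)·(-9/4−2) + (21/8)·(2−4)) = ½·(75/4 + 34 − 21/4) = 95/4, so the B_3-coordinate is 1/2.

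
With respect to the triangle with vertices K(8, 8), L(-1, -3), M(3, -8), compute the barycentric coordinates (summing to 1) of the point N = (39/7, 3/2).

(4/7, 1/14, 5/14)

Signed area of the reference triangle: [KLM] = ½·(8·(-3−(-8)) + (-1)·(-8−8) + 3·(8−(-3))) = ½·(40 + 16 + 33) = 89/2.
[NLM] = ½·((39/7)·(-3−(-8)) + (-1)·(-8−(3/2)) + 3·(3/2−(-3))) = ½·(195/7 + 19/2 + 27/2) = 178/7, so the K-coordinate is (178/7)/(89/2) = 4/7.
[KNM] = ½·(8·(3/2−(-8)) + (39/7)·(-8−8) + 3·(8−(3/2))) = ½·(76 − 624/7 + 39/2) = 89/28, so the L-coordinate is 1/14.
[KLN] = ½·(8·(-3−(3/2)) + (-1)·(3/2−8) + (39/7)·(8−(-3))) = ½·(-36 + 13/2 + 429/7) = 445/28, so the M-coordinate is 5/14.
Check: 4/7 + 1/14 + 5/14 = 1.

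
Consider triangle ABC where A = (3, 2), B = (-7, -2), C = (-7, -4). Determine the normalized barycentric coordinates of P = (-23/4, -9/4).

Signed area of the reference triangle: [ABC] = ½·(3·(-2−(-4)) + (-7)·(-4−2) + (-7)·(2−(-2))) = ½·(6 + 42 − 28) = 10.
[PBC] = ½·((-23/4)·(-2−(-4)) + (-7)·(-4−(-9/4)) + (-7)·(-9/4−(-2))) = ½·(-23/2 + 49/4 + 7/4) = 5/4, so the A-coordinate is (5/4)/10 = 1/8.
[APC] = ½·(3·(-9/4−(-4)) + (-23/4)·(-4−2) + (-7)·(2−(-9/4))) = ½·(21/4 + 69/2 − 119/4) = 5, so the B-coordinate is 1/2.
[ABP] = ½·(3·(-2−(-9/4)) + (-7)·(-9/4−2) + (-23/4)·(2−(-2))) = ½·(3/4 + 119/4 − 23) = 15/4, so the C-coordinate is 3/8.

(1/8, 1/2, 3/8)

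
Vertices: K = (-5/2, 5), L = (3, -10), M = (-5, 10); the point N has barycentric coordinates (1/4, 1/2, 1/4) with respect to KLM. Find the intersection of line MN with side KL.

Line MN meets KL where the M-coordinate vanishes; zeroing N's M-weight and renormalizing leaves K, L-weights 1/4 : 1/2 → (1/3, 2/3).
So J = (1/3)·K + (2/3)·L = (7/6, -5).

(7/6, -5)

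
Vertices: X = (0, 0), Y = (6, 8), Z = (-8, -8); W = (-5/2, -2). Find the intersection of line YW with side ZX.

(-16/3, -16/3)

Barycentric coordinates of W with respect to XYZ: (1/4, 1/4, 1/2).
On side ZX the Y-coordinate is zero; dropping W's Y-weight 1/4 and renormalizing the remaining 1/2 : 1/4 gives weights 2/3, 1/3 on Z, X.
V = (2/3)·(-8, -8) + (1/3)·(0, 0) = (-16/3, -16/3).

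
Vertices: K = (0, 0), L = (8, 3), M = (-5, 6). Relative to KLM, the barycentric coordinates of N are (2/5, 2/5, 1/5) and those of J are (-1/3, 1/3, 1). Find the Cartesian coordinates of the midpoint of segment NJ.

(-1/15, 47/10)

Barycentric coordinates of the midpoint are the average: (1/30, 11/30, 3/5).
Converting: (1/30)·K + (11/30)·L + (3/5)·M = (-1/15, 47/10).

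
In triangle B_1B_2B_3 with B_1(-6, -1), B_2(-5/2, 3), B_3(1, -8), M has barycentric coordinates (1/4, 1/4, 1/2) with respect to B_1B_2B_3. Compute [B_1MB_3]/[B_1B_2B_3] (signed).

The signed ratio [B_1MB_3]/[B_1B_2B_3] equals the barycentric coordinate of M at vertex B_2, which is 1/4.

1/4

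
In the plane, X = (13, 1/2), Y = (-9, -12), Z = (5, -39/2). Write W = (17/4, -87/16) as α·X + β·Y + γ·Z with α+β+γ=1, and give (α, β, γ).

Signed area of the reference triangle: [XYZ] = ½·(13·(-12−(-39/2)) + (-9)·(-39/2−(1/2)) + 5·(1/2−(-12))) = ½·(195/2 + 180 + 125/2) = 170.
[WYZ] = ½·((17/4)·(-12−(-39/2)) + (-9)·(-39/2−(-87/16)) + 5·(-87/16−(-12))) = ½·(255/8 + 2025/16 + 525/16) = 765/8, so the X-coordinate is (765/8)/170 = 9/16.
[XWZ] = ½·(13·(-87/16−(-39/2)) + (17/4)·(-39/2−(1/2)) + 5·(1/2−(-87/16))) = ½·(2925/16 − 85 + 475/16) = 255/4, so the Y-coordinate is 3/8.
[XYW] = ½·(13·(-12−(-87/16)) + (-9)·(-87/16−(1/2)) + (17/4)·(1/2−(-12))) = ½·(-1365/16 + 855/16 + 425/8) = 85/8, so the Z-coordinate is 1/16.
Check: 9/16 + 3/8 + 1/16 = 1.

(9/16, 3/8, 1/16)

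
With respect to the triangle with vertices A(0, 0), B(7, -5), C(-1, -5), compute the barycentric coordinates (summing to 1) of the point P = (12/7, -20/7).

(3/7, 2/7, 2/7)

Signed area of the reference triangle: [ABC] = ½·(0·(-5−(-5)) + 7·(-5−0) + (-1)·(0−(-5))) = ½·(0 − 35 − 5) = -20.
[PBC] = ½·((12/7)·(-5−(-5)) + 7·(-5−(-20/7)) + (-1)·(-20/7−(-5))) = ½·(0 − 15 − 15/7) = -60/7, so the A-coordinate is (-60/7)/(-20) = 3/7.
[APC] = ½·(0·(-20/7−(-5)) + (12/7)·(-5−0) + (-1)·(0−(-20/7))) = ½·(0 − 60/7 − 20/7) = -40/7, so the B-coordinate is 2/7.
[ABP] = ½·(0·(-5−(-20/7)) + 7·(-20/7−0) + (12/7)·(0−(-5))) = ½·(0 − 20 + 60/7) = -40/7, so the C-coordinate is 2/7.
Check: 3/7 + 2/7 + 2/7 = 1.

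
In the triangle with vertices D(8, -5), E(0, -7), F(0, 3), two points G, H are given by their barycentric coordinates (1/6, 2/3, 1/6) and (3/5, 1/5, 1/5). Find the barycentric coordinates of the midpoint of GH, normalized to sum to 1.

Since both coordinate triples sum to 1, the midpoint's barycentrics are the componentwise average.
(1/6+3/5)/2 = 23/60; similarly 13/30 and 11/60.

(23/60, 13/30, 11/60)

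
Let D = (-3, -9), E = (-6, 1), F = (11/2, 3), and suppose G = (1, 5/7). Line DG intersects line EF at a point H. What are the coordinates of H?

(5/3, 7/3)

Barycentric coordinates of G with respect to DEF: (1/7, 2/7, 4/7).
On side EF the D-coordinate is zero; dropping G's D-weight 1/7 and renormalizing the remaining 2/7 : 4/7 gives weights 1/3, 2/3 on E, F.
H = (1/3)·(-6, 1) + (2/3)·(11/2, 3) = (5/3, 7/3).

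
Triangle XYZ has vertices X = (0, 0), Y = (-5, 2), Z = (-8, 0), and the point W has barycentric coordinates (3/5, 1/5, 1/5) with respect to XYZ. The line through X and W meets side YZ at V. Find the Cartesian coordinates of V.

(-13/2, 1)

Line XW meets YZ where the X-coordinate vanishes; zeroing W's X-weight and renormalizing leaves Y, Z-weights 1/5 : 1/5 → (1/2, 1/2).
So V = (1/2)·Y + (1/2)·Z = (-13/2, 1).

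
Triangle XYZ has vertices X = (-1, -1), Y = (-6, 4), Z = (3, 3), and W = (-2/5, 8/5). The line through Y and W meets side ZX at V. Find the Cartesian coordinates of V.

(1, 1)

Barycentric coordinates of W with respect to XYZ: (2/5, 1/5, 2/5).
On side ZX the Y-coordinate is zero; dropping W's Y-weight 1/5 and renormalizing the remaining 2/5 : 2/5 gives weights 1/2, 1/2 on Z, X.
V = (1/2)·(3, 3) + (1/2)·(-1, -1) = (1, 1).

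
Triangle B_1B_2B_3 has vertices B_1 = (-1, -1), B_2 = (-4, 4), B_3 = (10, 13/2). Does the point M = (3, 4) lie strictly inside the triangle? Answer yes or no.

Barycentric coordinates of M: (7/31, 10/31, 14/31).
The three coordinates are positive, positive, positive; a point is interior exactly when all three are positive.

yes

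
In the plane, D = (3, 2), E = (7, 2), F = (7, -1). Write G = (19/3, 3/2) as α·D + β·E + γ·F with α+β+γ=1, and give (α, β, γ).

(1/6, 2/3, 1/6)

Signed area of the reference triangle: [DEF] = ½·(3·(2−(-1)) + 7·(-1−2) + 7·(2−2)) = ½·(9 − 21 + 0) = -6.
[GEF] = ½·((19/3)·(2−(-1)) + 7·(-1−(3/2)) + 7·(3/2−2)) = ½·(19 − 35/2 − 7/2) = -1, so the D-coordinate is (-1)/(-6) = 1/6.
[DGF] = ½·(3·(3/2−(-1)) + (19/3)·(-1−2) + 7·(2−(3/2))) = ½·(15/2 − 19 + 7/2) = -4, so the E-coordinate is 2/3.
[DEG] = ½·(3·(2−(3/2)) + 7·(3/2−2) + (19/3)·(2−2)) = ½·(3/2 − 7/2 + 0) = -1, so the F-coordinate is 1/6.
Check: 1/6 + 2/3 + 1/6 = 1.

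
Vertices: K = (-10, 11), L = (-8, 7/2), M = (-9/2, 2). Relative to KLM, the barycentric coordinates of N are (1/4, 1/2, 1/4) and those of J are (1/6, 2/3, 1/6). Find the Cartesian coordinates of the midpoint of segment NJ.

Barycentric coordinates of the midpoint are the average: (5/24, 7/12, 5/24).
Converting: (5/24)·K + (7/12)·L + (5/24)·M = (-123/16, 19/4).

(-123/16, 19/4)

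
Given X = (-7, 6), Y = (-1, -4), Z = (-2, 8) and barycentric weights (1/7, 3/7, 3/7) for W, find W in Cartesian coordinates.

W = (1/7)·X + (3/7)·Y + (3/7)·Z.
x-coordinate: (1/7)·(-7) + (3/7)·(-1) + (3/7)·(-2) = -16/7.
y-coordinate: (1/7)·6 + (3/7)·(-4) + (3/7)·8 = 18/7.

(-16/7, 18/7)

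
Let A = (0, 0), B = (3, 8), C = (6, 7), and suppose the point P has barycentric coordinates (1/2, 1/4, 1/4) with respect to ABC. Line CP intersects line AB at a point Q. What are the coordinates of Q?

(1, 8/3)

Line CP meets AB where the C-coordinate vanishes; zeroing P's C-weight and renormalizing leaves A, B-weights 1/2 : 1/4 → (2/3, 1/3).
So Q = (2/3)·A + (1/3)·B = (1, 8/3).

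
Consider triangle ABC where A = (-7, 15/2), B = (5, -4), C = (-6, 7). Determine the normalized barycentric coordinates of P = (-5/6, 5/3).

(1/3, 1/2, 1/6)

Signed area of the reference triangle: [ABC] = ½·((-7)·(-4−7) + 5·(7−(15/2)) + (-6)·(15/2−(-4))) = ½·(77 − 5/2 − 69) = 11/4.
[PBC] = ½·((-5/6)·(-4−7) + 5·(7−(5/3)) + (-6)·(5/3−(-4))) = ½·(55/6 + 80/3 − 34) = 11/12, so the A-coordinate is (11/12)/(11/4) = 1/3.
[APC] = ½·((-7)·(5/3−7) + (-5/6)·(7−(15/2)) + (-6)·(15/2−(5/3))) = ½·(112/3 + 5/12 − 35) = 11/8, so the B-coordinate is 1/2.
[ABP] = ½·((-7)·(-4−(5/3)) + 5·(5/3−(15/2)) + (-5/6)·(15/2−(-4))) = ½·(119/3 − 175/6 − 115/12) = 11/24, so the C-coordinate is 1/6.
Check: 1/3 + 1/2 + 1/6 = 1.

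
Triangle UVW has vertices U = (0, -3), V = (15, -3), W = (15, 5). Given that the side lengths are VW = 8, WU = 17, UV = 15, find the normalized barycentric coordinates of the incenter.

(1/5, 17/40, 3/8)

The incenter has barycentric coordinates proportional to the opposite side lengths: (8 : 17 : 15).
Normalizing by 8+17+15 = 40 gives (1/5, 17/40, 3/8).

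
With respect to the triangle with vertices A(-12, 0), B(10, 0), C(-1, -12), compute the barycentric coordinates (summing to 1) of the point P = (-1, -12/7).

(3/7, 3/7, 1/7)

Signed area of the reference triangle: [ABC] = ½·((-12)·(0−(-12)) + 10·(-12−0) + (-1)·(0−0)) = ½·(-144 − 120 + 0) = -132.
[PBC] = ½·((-1)·(0−(-12)) + 10·(-12−(-12/7)) + (-1)·(-12/7−0)) = ½·(-12 − 720/7 + 12/7) = -396/7, so the A-coordinate is (-396/7)/(-132) = 3/7.
[APC] = ½·((-12)·(-12/7−(-12)) + (-1)·(-12−0) + (-1)·(0−(-12/7))) = ½·(-864/7 + 12 − 12/7) = -396/7, so the B-coordinate is 3/7.
[ABP] = ½·((-12)·(0−(-12/7)) + 10·(-12/7−0) + (-1)·(0−0)) = ½·(-144/7 − 120/7 + 0) = -132/7, so the C-coordinate is 1/7.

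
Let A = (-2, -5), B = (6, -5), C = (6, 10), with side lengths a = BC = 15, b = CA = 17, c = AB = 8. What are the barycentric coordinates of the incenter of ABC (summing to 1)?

(3/8, 17/40, 1/5)

The incenter has barycentric coordinates proportional to the opposite side lengths: (15 : 17 : 8).
Normalizing by 15+17+8 = 40 gives (3/8, 17/40, 1/5).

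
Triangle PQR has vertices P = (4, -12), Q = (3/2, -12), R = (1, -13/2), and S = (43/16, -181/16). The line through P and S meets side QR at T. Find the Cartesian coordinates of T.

Barycentric coordinates of S with respect to PQR: (1/2, 3/8, 1/8).
On side QR the P-coordinate is zero; dropping S's P-weight 1/2 and renormalizing the remaining 3/8 : 1/8 gives weights 3/4, 1/4 on Q, R.
T = (3/4)·(3/2, -12) + (1/4)·(1, -13/2) = (11/8, -85/8).

(11/8, -85/8)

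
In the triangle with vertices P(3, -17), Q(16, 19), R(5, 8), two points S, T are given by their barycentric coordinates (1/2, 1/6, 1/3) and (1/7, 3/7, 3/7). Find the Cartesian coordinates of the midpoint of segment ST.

(641/84, 68/21)

Barycentric coordinates of the midpoint are the average: (9/28, 25/84, 8/21).
Converting: (9/28)·P + (25/84)·Q + (8/21)·R = (641/84, 68/21).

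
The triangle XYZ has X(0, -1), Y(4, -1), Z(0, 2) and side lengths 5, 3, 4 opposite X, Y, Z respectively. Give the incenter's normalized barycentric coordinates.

The incenter has barycentric coordinates proportional to the opposite side lengths: (5 : 3 : 4).
Normalizing by 5+3+4 = 12 gives (5/12, 1/4, 1/3).

(5/12, 1/4, 1/3)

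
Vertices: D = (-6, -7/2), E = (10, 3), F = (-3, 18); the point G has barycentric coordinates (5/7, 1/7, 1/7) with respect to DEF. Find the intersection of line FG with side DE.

Line FG meets DE where the F-coordinate vanishes; zeroing G's F-weight and renormalizing leaves D, E-weights 5/7 : 1/7 → (5/6, 1/6).
So H = (5/6)·D + (1/6)·E = (-10/3, -29/12).

(-10/3, -29/12)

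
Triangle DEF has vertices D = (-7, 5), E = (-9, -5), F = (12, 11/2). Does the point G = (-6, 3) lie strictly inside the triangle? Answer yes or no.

yes

Barycentric coordinates of G: (13/18, 11/54, 2/27).
The three coordinates are positive, positive, positive; a point is interior exactly when all three are positive.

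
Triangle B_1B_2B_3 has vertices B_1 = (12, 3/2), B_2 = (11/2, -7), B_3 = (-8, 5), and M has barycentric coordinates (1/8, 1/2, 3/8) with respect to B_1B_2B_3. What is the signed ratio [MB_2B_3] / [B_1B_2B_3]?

1/8

The signed ratio [MB_2B_3]/[B_1B_2B_3] equals the barycentric coordinate of M at vertex B_1, which is 1/8.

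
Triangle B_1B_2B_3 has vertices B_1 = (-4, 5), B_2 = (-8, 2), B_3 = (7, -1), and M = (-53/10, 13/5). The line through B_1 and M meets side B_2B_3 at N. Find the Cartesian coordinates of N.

Barycentric coordinates of M with respect to B_1B_2B_3: (3/10, 3/5, 1/10).
On side B_2B_3 the B_1-coordinate is zero; dropping M's B_1-weight 3/10 and renormalizing the remaining 3/5 : 1/10 gives weights 6/7, 1/7 on B_2, B_3.
N = (6/7)·(-8, 2) + (1/7)·(7, -1) = (-41/7, 11/7).

(-41/7, 11/7)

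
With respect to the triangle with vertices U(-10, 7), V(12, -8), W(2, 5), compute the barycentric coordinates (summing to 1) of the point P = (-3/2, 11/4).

Signed area of the reference triangle: [UVW] = ½·((-10)·(-8−5) + 12·(5−7) + 2·(7−(-8))) = ½·(130 − 24 + 30) = 68.
[PVW] = ½·((-3/2)·(-8−5) + 12·(5−(11/4)) + 2·(11/4−(-8))) = ½·(39/2 + 27 + 43/2) = 34, so the U-coordinate is 34/68 = 1/2.
[UPW] = ½·((-10)·(11/4−5) + (-3/2)·(5−7) + 2·(7−(11/4))) = ½·(45/2 + 3 + 17/2) = 17, so the V-coordinate is 1/4.
[UVP] = ½·((-10)·(-8−(11/4)) + 12·(11/4−7) + (-3/2)·(7−(-8))) = ½·(215/2 − 51 − 45/2) = 17, so the W-coordinate is 1/4.
Check: 1/2 + 1/4 + 1/4 = 1.

(1/2, 1/4, 1/4)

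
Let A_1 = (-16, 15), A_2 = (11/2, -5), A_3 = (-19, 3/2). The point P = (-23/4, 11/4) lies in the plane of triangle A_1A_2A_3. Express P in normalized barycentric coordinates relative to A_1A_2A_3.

Signed area of the reference triangle: [A_1A_2A_3] = ½·((-16)·(-5−(3/2)) + (11/2)·(3/2−15) + (-19)·(15−(-5))) = ½·(104 − 297/4 − 380) = -1401/8.
[PA_2A_3] = ½·((-23/4)·(-5−(3/2)) + (11/2)·(3/2−(11/4)) + (-19)·(11/4−(-5))) = ½·(299/8 − 55/8 − 589/4) = -467/8, so the A_1-coordinate is (-467/8)/(-1401/8) = 1/3.
[A_1PA_3] = ½·((-16)·(11/4−(3/2)) + (-23/4)·(3/2−15) + (-19)·(15−(11/4))) = ½·(-20 + 621/8 − 931/4) = -1401/16, so the A_2-coordinate is 1/2.
[A_1A_2P] = ½·((-16)·(-5−(11/4)) + (11/2)·(11/4−15) + (-23/4)·(15−(-5))) = ½·(124 − 539/8 − 115) = -467/16, so the A_3-coordinate is 1/6.
Check: 1/3 + 1/2 + 1/6 = 1.

(1/3, 1/2, 1/6)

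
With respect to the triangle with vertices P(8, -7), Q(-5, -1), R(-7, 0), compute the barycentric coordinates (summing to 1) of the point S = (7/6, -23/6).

(1/2, 1/3, 1/6)

Signed area of the reference triangle: [PQR] = ½·(8·(-1−0) + (-5)·(0−(-7)) + (-7)·(-7−(-1))) = ½·(-8 − 35 + 42) = -1/2.
[SQR] = ½·((7/6)·(-1−0) + (-5)·(0−(-23/6)) + (-7)·(-23/6−(-1))) = ½·(-7/6 − 115/6 + 119/6) = -1/4, so the P-coordinate is (-1/4)/(-1/2) = 1/2.
[PSR] = ½·(8·(-23/6−0) + (7/6)·(0−(-7)) + (-7)·(-7−(-23/6))) = ½·(-92/3 + 49/6 + 133/6) = -1/6, so the Q-coordinate is 1/3.
[PQS] = ½·(8·(-1−(-23/6)) + (-5)·(-23/6−(-7)) + (7/6)·(-7−(-1))) = ½·(68/3 − 95/6 − 7) = -1/12, so the R-coordinate is 1/6.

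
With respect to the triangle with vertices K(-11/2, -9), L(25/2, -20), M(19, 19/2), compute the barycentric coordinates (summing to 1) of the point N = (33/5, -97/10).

Signed area of the reference triangle: [KLM] = ½·((-11/2)·(-20−(19/2)) + (25/2)·(19/2−(-9)) + 19·(-9−(-20))) = ½·(649/4 + 925/4 + 209) = 1205/4.
[NLM] = ½·((33/5)·(-20−(19/2)) + (25/2)·(19/2−(-97/10)) + 19·(-97/10−(-20))) = ½·(-1947/10 + 240 + 1957/10) = 241/2, so the K-coordinate is (241/2)/(1205/4) = 2/5.
[KNM] = ½·((-11/2)·(-97/10−(19/2)) + (33/5)·(19/2−(-9)) + 19·(-9−(-97/10))) = ½·(528/5 + 1221/10 + 133/10) = 241/2, so the L-coordinate is 2/5.
[KLN] = ½·((-11/2)·(-20−(-97/10)) + (25/2)·(-97/10−(-9)) + (33/5)·(-9−(-20))) = ½·(1133/20 − 35/4 + 363/5) = 241/4, so the M-coordinate is 1/5.

(2/5, 2/5, 1/5)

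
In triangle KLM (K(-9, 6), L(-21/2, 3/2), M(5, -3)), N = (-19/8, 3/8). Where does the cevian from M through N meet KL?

Barycentric coordinates of N with respect to KLM: (1/4, 1/4, 1/2).
On side KL the M-coordinate is zero; dropping N's M-weight 1/2 and renormalizing the remaining 1/4 : 1/4 gives weights 1/2, 1/2 on K, L.
J = (1/2)·(-9, 6) + (1/2)·(-21/2, 3/2) = (-39/4, 15/4).

(-39/4, 15/4)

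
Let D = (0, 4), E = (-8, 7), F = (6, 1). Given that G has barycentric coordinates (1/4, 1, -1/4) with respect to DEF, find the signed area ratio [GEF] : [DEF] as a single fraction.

The signed ratio [GEF]/[DEF] equals the barycentric coordinate of G at vertex D, which is 1/4.

1/4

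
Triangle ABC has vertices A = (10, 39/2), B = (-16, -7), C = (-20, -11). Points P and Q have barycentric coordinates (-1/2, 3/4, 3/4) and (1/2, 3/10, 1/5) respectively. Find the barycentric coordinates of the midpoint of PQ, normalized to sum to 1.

Since both coordinate triples sum to 1, the midpoint's barycentrics are the componentwise average.
(-1/2+1/2)/2 = 0; similarly 21/40 and 19/40.

(0, 21/40, 19/40)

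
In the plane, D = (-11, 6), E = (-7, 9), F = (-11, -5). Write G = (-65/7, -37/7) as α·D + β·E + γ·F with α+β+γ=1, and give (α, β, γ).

Signed area of the reference triangle: [DEF] = ½·((-11)·(9−(-5)) + (-7)·(-5−6) + (-11)·(6−9)) = ½·(-154 + 77 + 33) = -22.
[GEF] = ½·((-65/7)·(9−(-5)) + (-7)·(-5−(-37/7)) + (-11)·(-37/7−9)) = ½·(-130 − 2 + 1100/7) = 88/7, so the D-coordinate is (88/7)/(-22) = -4/7.
[DGF] = ½·((-11)·(-37/7−(-5)) + (-65/7)·(-5−6) + (-11)·(6−(-37/7))) = ½·(22/7 + 715/7 − 869/7) = -66/7, so the E-coordinate is 3/7.
[DEG] = ½·((-11)·(9−(-37/7)) + (-7)·(-37/7−6) + (-65/7)·(6−9)) = ½·(-1100/7 + 79 + 195/7) = -176/7, so the F-coordinate is 8/7.
Check: -4/7 + 3/7 + 8/7 = 1.

(-4/7, 3/7, 8/7)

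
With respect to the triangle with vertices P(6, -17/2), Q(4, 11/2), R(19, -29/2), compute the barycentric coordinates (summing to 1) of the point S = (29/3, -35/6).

(1/3, 1/3, 1/3)

Signed area of the reference triangle: [PQR] = ½·(6·(11/2−(-29/2)) + 4·(-29/2−(-17/2)) + 19·(-17/2−(11/2))) = ½·(120 − 24 − 266) = -85.
[SQR] = ½·((29/3)·(11/2−(-29/2)) + 4·(-29/2−(-35/6)) + 19·(-35/6−(11/2))) = ½·(580/3 − 104/3 − 646/3) = -85/3, so the P-coordinate is (-85/3)/(-85) = 1/3.
[PSR] = ½·(6·(-35/6−(-29/2)) + (29/3)·(-29/2−(-17/2)) + 19·(-17/2−(-35/6))) = ½·(52 − 58 − 152/3) = -85/3, so the Q-coordinate is 1/3.
[PQS] = ½·(6·(11/2−(-35/6)) + 4·(-35/6−(-17/2)) + (29/3)·(-17/2−(11/2))) = ½·(68 + 32/3 − 406/3) = -85/3, so the R-coordinate is 1/3.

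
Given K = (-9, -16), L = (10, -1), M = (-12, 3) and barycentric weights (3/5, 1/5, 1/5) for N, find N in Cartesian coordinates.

(-29/5, -46/5)

N = (3/5)·K + (1/5)·L + (1/5)·M.
x-coordinate: (3/5)·(-9) + (1/5)·10 + (1/5)·(-12) = -29/5.
y-coordinate: (3/5)·(-16) + (1/5)·(-1) + (1/5)·3 = -46/5.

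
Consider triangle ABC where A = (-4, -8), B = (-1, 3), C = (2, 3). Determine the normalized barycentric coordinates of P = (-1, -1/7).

(2/7, 3/7, 2/7)

Signed area of the reference triangle: [ABC] = ½·((-4)·(3−3) + (-1)·(3−(-8)) + 2·(-8−3)) = ½·(0 − 11 − 22) = -33/2.
[PBC] = ½·((-1)·(3−3) + (-1)·(3−(-1/7)) + 2·(-1/7−3)) = ½·(0 − 22/7 − 44/7) = -33/7, so the A-coordinate is (-33/7)/(-33/2) = 2/7.
[APC] = ½·((-4)·(-1/7−3) + (-1)·(3−(-8)) + 2·(-8−(-1/7))) = ½·(88/7 − 11 − 110/7) = -99/14, so the B-coordinate is 3/7.
[ABP] = ½·((-4)·(3−(-1/7)) + (-1)·(-1/7−(-8)) + (-1)·(-8−3)) = ½·(-88/7 − 55/7 + 11) = -33/7, so the C-coordinate is 2/7.
Check: 2/7 + 3/7 + 2/7 = 1.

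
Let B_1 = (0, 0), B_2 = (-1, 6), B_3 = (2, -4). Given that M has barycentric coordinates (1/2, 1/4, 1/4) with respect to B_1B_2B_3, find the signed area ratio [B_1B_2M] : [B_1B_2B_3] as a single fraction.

1/4

The signed ratio [B_1B_2M]/[B_1B_2B_3] equals the barycentric coordinate of M at vertex B_3, which is 1/4.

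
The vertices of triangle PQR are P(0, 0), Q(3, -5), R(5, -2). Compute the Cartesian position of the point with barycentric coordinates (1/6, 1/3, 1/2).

(7/2, -8/3)

S = (1/6)·P + (1/3)·Q + (1/2)·R.
x-coordinate: (1/6)·0 + (1/3)·3 + (1/2)·5 = 7/2.
y-coordinate: (1/6)·0 + (1/3)·(-5) + (1/2)·(-2) = -8/3.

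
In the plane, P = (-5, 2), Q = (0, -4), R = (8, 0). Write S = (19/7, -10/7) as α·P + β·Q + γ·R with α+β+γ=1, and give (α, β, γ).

Signed area of the reference triangle: [PQR] = ½·((-5)·(-4−0) + 0·(0−2) + 8·(2−(-4))) = ½·(20 + 0 + 48) = 34.
[SQR] = ½·((19/7)·(-4−0) + 0·(0−(-10/7)) + 8·(-10/7−(-4))) = ½·(-76/7 + 0 + 144/7) = 34/7, so the P-coordinate is (34/7)/34 = 1/7.
[PSR] = ½·((-5)·(-10/7−0) + (19/7)·(0−2) + 8·(2−(-10/7))) = ½·(50/7 − 38/7 + 192/7) = 102/7, so the Q-coordinate is 3/7.
[PQS] = ½·((-5)·(-4−(-10/7)) + 0·(-10/7−2) + (19/7)·(2−(-4))) = ½·(90/7 + 0 + 114/7) = 102/7, so the R-coordinate is 3/7.

(1/7, 3/7, 3/7)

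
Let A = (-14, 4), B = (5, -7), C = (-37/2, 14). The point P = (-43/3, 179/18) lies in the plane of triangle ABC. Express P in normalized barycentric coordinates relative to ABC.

Signed area of the reference triangle: [ABC] = ½·((-14)·(-7−14) + 5·(14−4) + (-37/2)·(4−(-7))) = ½·(294 + 50 − 407/2) = 281/4.
[PBC] = ½·((-43/3)·(-7−14) + 5·(14−(179/18)) + (-37/2)·(179/18−(-7))) = ½·(301 + 365/18 − 11285/36) = 281/72, so the A-coordinate is (281/72)/(281/4) = 1/18.
[APC] = ½·((-14)·(179/18−14) + (-43/3)·(14−4) + (-37/2)·(4−(179/18))) = ½·(511/9 − 430/3 + 3959/36) = 281/24, so the B-coordinate is 1/6.
[ABP] = ½·((-14)·(-7−(179/18)) + 5·(179/18−4) + (-43/3)·(4−(-7))) = ½·(2135/9 + 535/18 − 473/3) = 1967/36, so the C-coordinate is 7/9.
Check: 1/18 + 1/6 + 7/9 = 1.

(1/18, 1/6, 7/9)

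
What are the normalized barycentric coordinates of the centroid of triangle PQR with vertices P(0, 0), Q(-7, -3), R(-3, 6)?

(1/3, 1/3, 1/3)

The centroid is the average of the vertices, so each weight is 1/3.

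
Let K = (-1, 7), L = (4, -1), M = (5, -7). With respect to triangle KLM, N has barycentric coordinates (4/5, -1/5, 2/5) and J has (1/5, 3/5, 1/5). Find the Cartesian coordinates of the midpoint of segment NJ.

Barycentric coordinates of the midpoint are the average: (1/2, 1/5, 3/10).
Converting: (1/2)·K + (1/5)·L + (3/10)·M = (9/5, 6/5).

(9/5, 6/5)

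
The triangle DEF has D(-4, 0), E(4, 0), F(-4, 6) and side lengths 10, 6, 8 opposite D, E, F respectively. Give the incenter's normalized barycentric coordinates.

The incenter has barycentric coordinates proportional to the opposite side lengths: (10 : 6 : 8).
Normalizing by 10+6+8 = 24 gives (5/12, 1/4, 1/3).

(5/12, 1/4, 1/3)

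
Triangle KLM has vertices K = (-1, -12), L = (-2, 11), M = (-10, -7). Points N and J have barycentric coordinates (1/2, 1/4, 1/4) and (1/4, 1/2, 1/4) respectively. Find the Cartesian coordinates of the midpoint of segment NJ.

Barycentric coordinates of the midpoint are the average: (3/8, 3/8, 1/4).
Converting: (3/8)·K + (3/8)·L + (1/4)·M = (-29/8, -17/8).

(-29/8, -17/8)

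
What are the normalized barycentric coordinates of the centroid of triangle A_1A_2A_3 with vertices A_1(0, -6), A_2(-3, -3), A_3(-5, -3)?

The centroid is the average of the vertices, so each weight is 1/3.

(1/3, 1/3, 1/3)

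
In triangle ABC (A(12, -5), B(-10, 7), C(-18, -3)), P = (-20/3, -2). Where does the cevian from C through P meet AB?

(14/3, -1)

Barycentric coordinates of P with respect to ABC: (1/3, 1/6, 1/2).
On side AB the C-coordinate is zero; dropping P's C-weight 1/2 and renormalizing the remaining 1/3 : 1/6 gives weights 2/3, 1/3 on A, B.
Q = (2/3)·(12, -5) + (1/3)·(-10, 7) = (14/3, -1).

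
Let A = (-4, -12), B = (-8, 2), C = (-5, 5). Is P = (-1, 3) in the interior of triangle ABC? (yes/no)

Barycentric coordinates of P: (1/3, -11/9, 17/9).
The three coordinates are positive, negative, positive; a point is interior exactly when all three are positive.

no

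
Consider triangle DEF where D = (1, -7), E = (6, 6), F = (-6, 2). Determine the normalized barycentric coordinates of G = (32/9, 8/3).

Signed area of the reference triangle: [DEF] = ½·(1·(6−2) + 6·(2−(-7)) + (-6)·(-7−6)) = ½·(4 + 54 + 78) = 68.
[GEF] = ½·((32/9)·(6−2) + 6·(2−(8/3)) + (-6)·(8/3−6)) = ½·(128/9 − 4 + 20) = 136/9, so the D-coordinate is (136/9)/68 = 2/9.
[DGF] = ½·(1·(8/3−2) + (32/9)·(2−(-7)) + (-6)·(-7−(8/3))) = ½·(2/3 + 32 + 58) = 136/3, so the E-coordinate is 2/3.
[DEG] = ½·(1·(6−(8/3)) + 6·(8/3−(-7)) + (32/9)·(-7−6)) = ½·(10/3 + 58 − 416/9) = 68/9, so the F-coordinate is 1/9.
Check: 2/9 + 2/3 + 1/9 = 1.

(2/9, 2/3, 1/9)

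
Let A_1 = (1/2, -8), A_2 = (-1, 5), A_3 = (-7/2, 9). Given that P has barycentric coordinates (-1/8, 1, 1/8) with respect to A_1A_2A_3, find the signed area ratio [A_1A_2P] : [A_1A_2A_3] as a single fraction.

1/8

The signed ratio [A_1A_2P]/[A_1A_2A_3] equals the barycentric coordinate of P at vertex A_3, which is 1/8.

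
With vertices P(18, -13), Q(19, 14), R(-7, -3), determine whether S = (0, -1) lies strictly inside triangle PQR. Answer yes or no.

yes

Barycentric coordinates of S: (67/685, 24/137, 498/685).
The three coordinates are positive, positive, positive; a point is interior exactly when all three are positive.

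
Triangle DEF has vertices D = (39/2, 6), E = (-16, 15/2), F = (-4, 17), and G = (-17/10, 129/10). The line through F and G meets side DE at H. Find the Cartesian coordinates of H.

Barycentric coordinates of G with respect to DEF: (1/5, 1/5, 3/5).
On side DE the F-coordinate is zero; dropping G's F-weight 3/5 and renormalizing the remaining 1/5 : 1/5 gives weights 1/2, 1/2 on D, E.
H = (1/2)·(39/2, 6) + (1/2)·(-16, 15/2) = (7/4, 27/4).

(7/4, 27/4)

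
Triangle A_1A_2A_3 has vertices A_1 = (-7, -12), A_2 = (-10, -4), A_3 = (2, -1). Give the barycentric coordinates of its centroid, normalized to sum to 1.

The centroid is the average of the vertices, so each weight is 1/3.

(1/3, 1/3, 1/3)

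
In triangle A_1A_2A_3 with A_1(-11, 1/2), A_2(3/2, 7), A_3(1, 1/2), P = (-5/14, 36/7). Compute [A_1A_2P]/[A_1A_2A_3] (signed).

1/7

[A_1A_2A_3] = ½·((-11)·(7−(1/2)) + (3/2)·(1/2−(1/2)) + 1·(1/2−7)) = ½·(-143/2 + 0 − 13/2) = -39.
[A_1A_2P] = ½·((-11)·(7−(36/7)) + (3/2)·(36/7−(1/2)) + (-5/14)·(1/2−7)) = ½·(-143/7 + 195/28 + 65/28) = -39/7, so the ratio is (-39/7)/(-39) = 1/7.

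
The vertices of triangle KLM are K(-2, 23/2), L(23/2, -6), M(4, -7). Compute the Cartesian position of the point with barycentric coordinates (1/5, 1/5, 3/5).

N = (1/5)·K + (1/5)·L + (3/5)·M.
x-coordinate: (1/5)·(-2) + (1/5)·(23/2) + (3/5)·4 = 43/10.
y-coordinate: (1/5)·(23/2) + (1/5)·(-6) + (3/5)·(-7) = -31/10.

(43/10, -31/10)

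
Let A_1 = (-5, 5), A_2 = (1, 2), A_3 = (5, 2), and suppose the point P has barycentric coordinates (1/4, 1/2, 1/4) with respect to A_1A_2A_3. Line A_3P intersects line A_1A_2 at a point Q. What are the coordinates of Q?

Line A_3P meets A_1A_2 where the A_3-coordinate vanishes; zeroing P's A_3-weight and renormalizing leaves A_1, A_2-weights 1/4 : 1/2 → (1/3, 2/3).
So Q = (1/3)·A_1 + (2/3)·A_2 = (-1, 3).

(-1, 3)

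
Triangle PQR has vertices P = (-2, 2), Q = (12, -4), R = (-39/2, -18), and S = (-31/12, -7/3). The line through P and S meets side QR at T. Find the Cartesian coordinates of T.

(-15/4, -11)

Barycentric coordinates of S with respect to PQR: (2/3, 1/6, 1/6).
On side QR the P-coordinate is zero; dropping S's P-weight 2/3 and renormalizing the remaining 1/6 : 1/6 gives weights 1/2, 1/2 on Q, R.
T = (1/2)·(12, -4) + (1/2)·(-39/2, -18) = (-15/4, -11).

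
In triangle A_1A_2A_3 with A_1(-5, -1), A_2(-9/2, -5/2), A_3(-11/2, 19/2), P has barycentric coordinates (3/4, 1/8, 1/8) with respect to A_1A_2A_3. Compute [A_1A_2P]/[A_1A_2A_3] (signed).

1/8

The signed ratio [A_1A_2P]/[A_1A_2A_3] equals the barycentric coordinate of P at vertex A_3, which is 1/8.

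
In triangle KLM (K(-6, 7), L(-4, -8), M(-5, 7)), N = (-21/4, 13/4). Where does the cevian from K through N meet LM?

(-9/2, -1/2)

Barycentric coordinates of N with respect to KLM: (1/2, 1/4, 1/4).
On side LM the K-coordinate is zero; dropping N's K-weight 1/2 and renormalizing the remaining 1/4 : 1/4 gives weights 1/2, 1/2 on L, M.
J = (1/2)·(-4, -8) + (1/2)·(-5, 7) = (-9/2, -1/2).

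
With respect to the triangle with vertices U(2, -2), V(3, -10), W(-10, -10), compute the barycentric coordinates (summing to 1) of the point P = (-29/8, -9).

(1/8, 3/8, 1/2)

Signed area of the reference triangle: [UVW] = ½·(2·(-10−(-10)) + 3·(-10−(-2)) + (-10)·(-2−(-10))) = ½·(0 − 24 − 80) = -52.
[PVW] = ½·((-29/8)·(-10−(-10)) + 3·(-10−(-9)) + (-10)·(-9−(-10))) = ½·(0 − 3 − 10) = -13/2, so the U-coordinate is (-13/2)/(-52) = 1/8.
[UPW] = ½·(2·(-9−(-10)) + (-29/8)·(-10−(-2)) + (-10)·(-2−(-9))) = ½·(2 + 29 − 70) = -39/2, so the V-coordinate is 3/8.
[UVP] = ½·(2·(-10−(-9)) + 3·(-9−(-2)) + (-29/8)·(-2−(-10))) = ½·(-2 − 21 − 29) = -26, so the W-coordinate is 1/2.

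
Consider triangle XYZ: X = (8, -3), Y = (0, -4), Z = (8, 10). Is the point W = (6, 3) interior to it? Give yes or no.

yes

Barycentric coordinates of W: (7/26, 1/4, 25/52).
The three coordinates are positive, positive, positive; a point is interior exactly when all three are positive.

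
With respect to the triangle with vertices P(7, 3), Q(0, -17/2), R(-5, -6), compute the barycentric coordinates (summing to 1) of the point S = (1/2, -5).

(1/4, 1/2, 1/4)

Signed area of the reference triangle: [PQR] = ½·(7·(-17/2−(-6)) + 0·(-6−3) + (-5)·(3−(-17/2))) = ½·(-35/2 + 0 − 115/2) = -75/2.
[SQR] = ½·((1/2)·(-17/2−(-6)) + 0·(-6−(-5)) + (-5)·(-5−(-17/2))) = ½·(-5/4 + 0 − 35/2) = -75/8, so the P-coordinate is (-75/8)/(-75/2) = 1/4.
[PSR] = ½·(7·(-5−(-6)) + (1/2)·(-6−3) + (-5)·(3−(-5))) = ½·(7 − 9/2 − 40) = -75/4, so the Q-coordinate is 1/2.
[PQS] = ½·(7·(-17/2−(-5)) + 0·(-5−3) + (1/2)·(3−(-17/2))) = ½·(-49/2 + 0 + 23/4) = -75/8, so the R-coordinate is 1/4.
Check: 1/4 + 1/2 + 1/4 = 1.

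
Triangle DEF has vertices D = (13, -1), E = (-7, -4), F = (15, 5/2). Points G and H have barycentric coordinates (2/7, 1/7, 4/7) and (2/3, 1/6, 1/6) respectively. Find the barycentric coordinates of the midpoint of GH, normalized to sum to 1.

(10/21, 13/84, 31/84)

Since both coordinate triples sum to 1, the midpoint's barycentrics are the componentwise average.
(2/7+2/3)/2 = 10/21; similarly 13/84 and 31/84.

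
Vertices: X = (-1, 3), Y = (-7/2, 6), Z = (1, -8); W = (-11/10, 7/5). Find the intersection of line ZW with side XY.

Barycentric coordinates of W with respect to XYZ: (3/5, 1/5, 1/5).
On side XY the Z-coordinate is zero; dropping W's Z-weight 1/5 and renormalizing the remaining 3/5 : 1/5 gives weights 3/4, 1/4 on X, Y.
V = (3/4)·(-1, 3) + (1/4)·(-7/2, 6) = (-13/8, 15/4).

(-13/8, 15/4)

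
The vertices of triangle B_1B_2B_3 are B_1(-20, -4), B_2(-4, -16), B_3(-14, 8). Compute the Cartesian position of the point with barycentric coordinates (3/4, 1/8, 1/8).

(-69/4, -4)

M = (3/4)·B_1 + (1/8)·B_2 + (1/8)·B_3.
x-coordinate: (3/4)·(-20) + (1/8)·(-4) + (1/8)·(-14) = -69/4.
y-coordinate: (3/4)·(-4) + (1/8)·(-16) + (1/8)·8 = -4.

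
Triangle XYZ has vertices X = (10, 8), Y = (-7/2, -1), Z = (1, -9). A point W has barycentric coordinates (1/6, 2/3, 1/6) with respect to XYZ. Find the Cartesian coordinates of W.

(-1/2, -5/6)

W = (1/6)·X + (2/3)·Y + (1/6)·Z.
x-coordinate: (1/6)·10 + (2/3)·(-7/2) + (1/6)·1 = -1/2.
y-coordinate: (1/6)·8 + (2/3)·(-1) + (1/6)·(-9) = -5/6.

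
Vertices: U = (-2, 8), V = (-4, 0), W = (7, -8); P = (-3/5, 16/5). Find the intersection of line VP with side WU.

Barycentric coordinates of P with respect to UVW: (3/5, 1/5, 1/5).
On side WU the V-coordinate is zero; dropping P's V-weight 1/5 and renormalizing the remaining 1/5 : 3/5 gives weights 1/4, 3/4 on W, U.
Q = (1/4)·(7, -8) + (3/4)·(-2, 8) = (1/4, 4).

(1/4, 4)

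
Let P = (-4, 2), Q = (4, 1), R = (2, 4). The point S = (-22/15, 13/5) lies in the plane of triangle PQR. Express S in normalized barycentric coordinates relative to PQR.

Signed area of the reference triangle: [PQR] = ½·((-4)·(1−4) + 4·(4−2) + 2·(2−1)) = ½·(12 + 8 + 2) = 11.
[SQR] = ½·((-22/15)·(1−4) + 4·(4−(13/5)) + 2·(13/5−1)) = ½·(22/5 + 28/5 + 16/5) = 33/5, so the P-coordinate is (33/5)/11 = 3/5.
[PSR] = ½·((-4)·(13/5−4) + (-22/15)·(4−2) + 2·(2−(13/5))) = ½·(28/5 − 44/15 − 6/5) = 11/15, so the Q-coordinate is 1/15.
[PQS] = ½·((-4)·(1−(13/5)) + 4·(13/5−2) + (-22/15)·(2−1)) = ½·(32/5 + 12/5 − 22/15) = 11/3, so the R-coordinate is 1/3.
Check: 3/5 + 1/15 + 1/3 = 1.

(3/5, 1/15, 1/3)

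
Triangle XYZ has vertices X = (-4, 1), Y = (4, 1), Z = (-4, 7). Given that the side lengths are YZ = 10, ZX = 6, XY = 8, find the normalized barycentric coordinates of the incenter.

(5/12, 1/4, 1/3)

The incenter has barycentric coordinates proportional to the opposite side lengths: (10 : 6 : 8).
Normalizing by 10+6+8 = 24 gives (5/12, 1/4, 1/3).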